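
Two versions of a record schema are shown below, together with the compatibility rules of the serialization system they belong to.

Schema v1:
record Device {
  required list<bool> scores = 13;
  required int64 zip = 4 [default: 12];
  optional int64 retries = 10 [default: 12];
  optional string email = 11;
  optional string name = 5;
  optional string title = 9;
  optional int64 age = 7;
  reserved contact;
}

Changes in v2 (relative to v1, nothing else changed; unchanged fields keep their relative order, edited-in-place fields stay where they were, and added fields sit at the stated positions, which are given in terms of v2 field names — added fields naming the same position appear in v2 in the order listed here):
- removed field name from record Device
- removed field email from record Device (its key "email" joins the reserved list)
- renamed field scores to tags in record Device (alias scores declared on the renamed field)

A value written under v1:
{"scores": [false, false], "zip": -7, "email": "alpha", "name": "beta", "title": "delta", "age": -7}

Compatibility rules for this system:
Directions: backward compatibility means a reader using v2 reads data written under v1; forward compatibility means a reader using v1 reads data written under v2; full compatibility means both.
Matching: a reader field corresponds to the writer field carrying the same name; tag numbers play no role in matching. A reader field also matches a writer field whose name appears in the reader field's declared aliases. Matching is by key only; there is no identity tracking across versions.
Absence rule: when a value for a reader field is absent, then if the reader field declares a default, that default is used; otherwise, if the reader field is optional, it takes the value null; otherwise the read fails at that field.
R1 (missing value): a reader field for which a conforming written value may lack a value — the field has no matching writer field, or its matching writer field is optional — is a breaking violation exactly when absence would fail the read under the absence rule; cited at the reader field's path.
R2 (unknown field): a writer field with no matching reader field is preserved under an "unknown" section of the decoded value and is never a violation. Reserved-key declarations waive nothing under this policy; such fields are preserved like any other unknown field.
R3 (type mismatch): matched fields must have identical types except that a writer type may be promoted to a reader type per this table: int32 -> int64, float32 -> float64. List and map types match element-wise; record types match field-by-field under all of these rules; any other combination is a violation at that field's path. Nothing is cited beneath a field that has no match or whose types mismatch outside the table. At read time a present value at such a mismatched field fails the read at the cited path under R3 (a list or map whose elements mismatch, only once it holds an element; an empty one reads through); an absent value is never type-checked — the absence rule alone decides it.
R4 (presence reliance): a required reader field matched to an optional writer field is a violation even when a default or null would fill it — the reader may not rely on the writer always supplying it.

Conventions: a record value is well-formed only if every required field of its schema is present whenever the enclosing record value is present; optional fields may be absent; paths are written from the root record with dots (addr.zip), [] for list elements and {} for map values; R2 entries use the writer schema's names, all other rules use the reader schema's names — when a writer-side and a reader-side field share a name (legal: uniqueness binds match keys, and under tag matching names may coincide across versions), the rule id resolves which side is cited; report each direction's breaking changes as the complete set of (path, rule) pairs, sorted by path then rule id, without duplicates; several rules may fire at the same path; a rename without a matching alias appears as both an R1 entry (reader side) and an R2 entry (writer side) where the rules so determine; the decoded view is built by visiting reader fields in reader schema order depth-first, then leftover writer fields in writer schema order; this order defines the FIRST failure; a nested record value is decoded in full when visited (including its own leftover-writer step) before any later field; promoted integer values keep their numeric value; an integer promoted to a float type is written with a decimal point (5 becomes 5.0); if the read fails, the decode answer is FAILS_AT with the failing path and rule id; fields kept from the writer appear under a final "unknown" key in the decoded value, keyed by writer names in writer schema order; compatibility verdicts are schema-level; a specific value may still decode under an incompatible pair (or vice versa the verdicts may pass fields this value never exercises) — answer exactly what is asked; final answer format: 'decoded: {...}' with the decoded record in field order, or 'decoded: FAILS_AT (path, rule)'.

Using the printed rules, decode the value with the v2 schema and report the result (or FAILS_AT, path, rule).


the writer's type comes first in each Device pair
decoding the Device value with the v2 reader:
  tags := [false, false] (from writer scores)
  zip := -7
  retries := 12 (no value, default fills)
  title := "delta"
  age := -7
  writer email: kept under "unknown"
  writer name: kept under "unknown"
  => decoded: {"tags": [false, false], "zip": -7, "retries": 12, "title": "delta", "age": -7, "unknown": {"email": "alpha", "name": "beta"}}

decoded: {"tags": [false, false], "zip": -7, "retries": 12, "title": "delta", "age": -7, "unknown": {"email": "alpha", "name": "beta"}}


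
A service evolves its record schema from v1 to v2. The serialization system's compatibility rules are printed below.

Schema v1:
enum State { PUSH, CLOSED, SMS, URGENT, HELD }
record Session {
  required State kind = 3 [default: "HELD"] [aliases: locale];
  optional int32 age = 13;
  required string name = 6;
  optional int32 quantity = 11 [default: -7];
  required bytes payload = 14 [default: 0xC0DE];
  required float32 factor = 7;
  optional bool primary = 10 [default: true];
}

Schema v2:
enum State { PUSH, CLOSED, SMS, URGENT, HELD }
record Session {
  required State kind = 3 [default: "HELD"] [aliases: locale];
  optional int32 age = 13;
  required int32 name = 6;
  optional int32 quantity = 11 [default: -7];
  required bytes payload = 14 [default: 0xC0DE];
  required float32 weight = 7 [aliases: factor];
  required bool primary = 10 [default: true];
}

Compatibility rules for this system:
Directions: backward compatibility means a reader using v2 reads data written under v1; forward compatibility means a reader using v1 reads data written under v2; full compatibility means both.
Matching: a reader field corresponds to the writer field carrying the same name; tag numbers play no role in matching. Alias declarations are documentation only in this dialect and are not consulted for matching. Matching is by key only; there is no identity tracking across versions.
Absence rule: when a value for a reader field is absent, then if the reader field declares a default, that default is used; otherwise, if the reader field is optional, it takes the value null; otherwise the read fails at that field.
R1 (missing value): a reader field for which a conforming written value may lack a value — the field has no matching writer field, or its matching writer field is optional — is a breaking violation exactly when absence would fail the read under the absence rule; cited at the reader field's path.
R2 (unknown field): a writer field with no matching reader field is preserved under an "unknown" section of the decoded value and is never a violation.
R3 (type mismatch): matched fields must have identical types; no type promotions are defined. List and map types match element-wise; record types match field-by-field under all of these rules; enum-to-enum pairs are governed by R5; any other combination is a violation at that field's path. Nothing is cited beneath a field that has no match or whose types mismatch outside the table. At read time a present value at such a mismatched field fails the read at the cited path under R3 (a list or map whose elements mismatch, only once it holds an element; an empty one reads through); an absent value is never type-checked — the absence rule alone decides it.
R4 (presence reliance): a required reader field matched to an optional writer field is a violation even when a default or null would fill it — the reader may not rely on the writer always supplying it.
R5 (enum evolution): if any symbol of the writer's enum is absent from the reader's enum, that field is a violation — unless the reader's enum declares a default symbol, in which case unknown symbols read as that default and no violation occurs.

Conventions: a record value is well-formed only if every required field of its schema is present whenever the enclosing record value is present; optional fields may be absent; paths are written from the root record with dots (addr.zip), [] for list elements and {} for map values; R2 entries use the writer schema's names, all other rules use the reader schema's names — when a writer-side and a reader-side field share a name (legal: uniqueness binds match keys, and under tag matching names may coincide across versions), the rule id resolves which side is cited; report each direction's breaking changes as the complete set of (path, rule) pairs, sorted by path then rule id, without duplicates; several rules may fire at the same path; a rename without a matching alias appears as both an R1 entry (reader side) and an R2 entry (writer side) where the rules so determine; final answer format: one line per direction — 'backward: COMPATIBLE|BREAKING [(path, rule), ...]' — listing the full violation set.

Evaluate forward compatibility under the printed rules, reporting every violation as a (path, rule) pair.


arrows below run writer -> reader for Session
forward on Session — v1 reading data written by v2:
  kind <- kind (State -> State, writer required)
  age <- age (int32 -> int32, writer optional)
  name <- name (int32 -> string, writer required)
  quantity <- quantity (int32 -> int32, writer optional)
  payload <- payload (bytes -> bytes, writer required)
  factor: no writer-side match
  primary <- primary (bool -> bool, writer required)
  weight (writer side), unknown to reader
  rule R1 violated at factor
  rule R3 violated at name
  => forward: BREAKING (2)
diffs on Session not affecting the asked answer:
  field primary in record Session: optional changed to required -> matters only for Session's backward compatibility — outside the asked direction

forward: BREAKING [(factor, R1), (name, R3)]


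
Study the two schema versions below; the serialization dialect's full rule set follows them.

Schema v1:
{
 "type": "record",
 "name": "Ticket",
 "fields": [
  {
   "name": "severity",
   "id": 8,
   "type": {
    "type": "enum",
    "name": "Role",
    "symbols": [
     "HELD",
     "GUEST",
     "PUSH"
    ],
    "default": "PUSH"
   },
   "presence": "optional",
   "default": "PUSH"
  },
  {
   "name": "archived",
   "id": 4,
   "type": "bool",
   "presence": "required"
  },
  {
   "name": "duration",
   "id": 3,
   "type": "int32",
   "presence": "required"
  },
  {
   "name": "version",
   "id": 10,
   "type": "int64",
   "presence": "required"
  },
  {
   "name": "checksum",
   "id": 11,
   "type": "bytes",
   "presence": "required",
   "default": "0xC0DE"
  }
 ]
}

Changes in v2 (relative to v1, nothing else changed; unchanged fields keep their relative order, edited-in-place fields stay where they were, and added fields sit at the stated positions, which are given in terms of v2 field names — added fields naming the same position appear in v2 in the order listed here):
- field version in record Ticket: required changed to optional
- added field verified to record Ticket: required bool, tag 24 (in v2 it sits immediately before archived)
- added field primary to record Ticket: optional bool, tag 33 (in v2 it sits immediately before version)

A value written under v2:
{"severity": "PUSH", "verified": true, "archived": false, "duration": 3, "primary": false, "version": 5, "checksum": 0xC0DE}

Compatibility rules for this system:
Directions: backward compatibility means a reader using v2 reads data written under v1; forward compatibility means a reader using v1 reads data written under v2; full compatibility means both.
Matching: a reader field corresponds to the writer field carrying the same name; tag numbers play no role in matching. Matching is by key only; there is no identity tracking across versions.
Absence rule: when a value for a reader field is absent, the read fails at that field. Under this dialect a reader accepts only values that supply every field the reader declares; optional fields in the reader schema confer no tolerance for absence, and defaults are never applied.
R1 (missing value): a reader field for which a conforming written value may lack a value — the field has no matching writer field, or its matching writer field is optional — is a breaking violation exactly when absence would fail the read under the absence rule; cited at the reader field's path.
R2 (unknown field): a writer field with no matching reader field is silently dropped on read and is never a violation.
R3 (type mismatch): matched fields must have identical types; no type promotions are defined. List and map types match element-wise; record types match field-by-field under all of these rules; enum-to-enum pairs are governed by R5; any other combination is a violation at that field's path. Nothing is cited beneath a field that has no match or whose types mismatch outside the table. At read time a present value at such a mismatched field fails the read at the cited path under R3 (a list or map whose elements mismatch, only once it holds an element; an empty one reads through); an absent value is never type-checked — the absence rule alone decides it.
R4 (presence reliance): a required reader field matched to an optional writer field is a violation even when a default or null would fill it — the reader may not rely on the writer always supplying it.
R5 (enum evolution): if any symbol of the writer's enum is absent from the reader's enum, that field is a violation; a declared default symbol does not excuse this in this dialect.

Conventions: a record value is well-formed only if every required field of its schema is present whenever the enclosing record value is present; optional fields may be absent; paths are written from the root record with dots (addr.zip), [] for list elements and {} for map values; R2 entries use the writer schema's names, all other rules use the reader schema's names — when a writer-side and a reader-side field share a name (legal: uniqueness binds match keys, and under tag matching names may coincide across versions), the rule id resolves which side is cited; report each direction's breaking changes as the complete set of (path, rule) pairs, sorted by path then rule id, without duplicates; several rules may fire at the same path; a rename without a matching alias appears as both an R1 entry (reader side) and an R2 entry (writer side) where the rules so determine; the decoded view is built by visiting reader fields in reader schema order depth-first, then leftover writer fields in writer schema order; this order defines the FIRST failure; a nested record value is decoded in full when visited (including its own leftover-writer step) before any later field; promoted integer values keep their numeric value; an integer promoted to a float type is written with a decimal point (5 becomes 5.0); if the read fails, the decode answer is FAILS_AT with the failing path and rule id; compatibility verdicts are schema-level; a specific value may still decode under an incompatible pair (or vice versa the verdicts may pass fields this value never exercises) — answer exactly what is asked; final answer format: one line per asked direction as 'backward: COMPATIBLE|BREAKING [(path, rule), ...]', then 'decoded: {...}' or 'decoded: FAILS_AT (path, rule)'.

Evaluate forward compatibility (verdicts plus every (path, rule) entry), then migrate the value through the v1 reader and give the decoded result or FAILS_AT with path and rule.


forward: BREAKING [(severity, R1), (version, R1), (version, R4)]; decoded: {"severity": "PUSH", "archived": false, "duration": 3, "version": 5, "checksum": 0xC0DE}

arrows below run writer -> reader for Ticket
forward analysis of Ticket with v1 as reader and v2 as writer:
  severity: paired with writer severity (Role -> Role; writer optional)
  archived: paired with writer archived (bool -> bool; writer required)
  duration: paired with writer duration (int32 -> int32; writer required)
  version: paired with writer version (int64 -> int64; writer optional)
  checksum: paired with writer checksum (bytes -> bytes; writer required)
  writer verified: unknown to reader
  writer primary: unknown to reader
  breaking: (severity, R1)
  breaking: (version, R1)
  breaking: (version, R4)
  => 3 violation(s): forward is BREAKING for Ticket
decode walk for Ticket under reader schema v1:
  severity := "PUSH"
  archived := false
  duration := 3
  version := 5
  checksum := 0xC0DE
  writer verified: unmatched, discarded
  writer primary: unmatched, discarded
  => decoded: {"severity": "PUSH", "archived": false, "duration": 3, "version": 5, "checksum": 0xC0DE}
diffs on Ticket not affecting the asked answer:
  added field verified to record Ticket: required bool, tag 24 (in v2 it sits immediately before archived) -> fires only in the backward direction of Ticket, which is not asked here
  added field primary to record Ticket: optional bool, tag 33 (in v2 it sits immediately before version) -> fires only in the backward direction of Ticket, which is not asked here


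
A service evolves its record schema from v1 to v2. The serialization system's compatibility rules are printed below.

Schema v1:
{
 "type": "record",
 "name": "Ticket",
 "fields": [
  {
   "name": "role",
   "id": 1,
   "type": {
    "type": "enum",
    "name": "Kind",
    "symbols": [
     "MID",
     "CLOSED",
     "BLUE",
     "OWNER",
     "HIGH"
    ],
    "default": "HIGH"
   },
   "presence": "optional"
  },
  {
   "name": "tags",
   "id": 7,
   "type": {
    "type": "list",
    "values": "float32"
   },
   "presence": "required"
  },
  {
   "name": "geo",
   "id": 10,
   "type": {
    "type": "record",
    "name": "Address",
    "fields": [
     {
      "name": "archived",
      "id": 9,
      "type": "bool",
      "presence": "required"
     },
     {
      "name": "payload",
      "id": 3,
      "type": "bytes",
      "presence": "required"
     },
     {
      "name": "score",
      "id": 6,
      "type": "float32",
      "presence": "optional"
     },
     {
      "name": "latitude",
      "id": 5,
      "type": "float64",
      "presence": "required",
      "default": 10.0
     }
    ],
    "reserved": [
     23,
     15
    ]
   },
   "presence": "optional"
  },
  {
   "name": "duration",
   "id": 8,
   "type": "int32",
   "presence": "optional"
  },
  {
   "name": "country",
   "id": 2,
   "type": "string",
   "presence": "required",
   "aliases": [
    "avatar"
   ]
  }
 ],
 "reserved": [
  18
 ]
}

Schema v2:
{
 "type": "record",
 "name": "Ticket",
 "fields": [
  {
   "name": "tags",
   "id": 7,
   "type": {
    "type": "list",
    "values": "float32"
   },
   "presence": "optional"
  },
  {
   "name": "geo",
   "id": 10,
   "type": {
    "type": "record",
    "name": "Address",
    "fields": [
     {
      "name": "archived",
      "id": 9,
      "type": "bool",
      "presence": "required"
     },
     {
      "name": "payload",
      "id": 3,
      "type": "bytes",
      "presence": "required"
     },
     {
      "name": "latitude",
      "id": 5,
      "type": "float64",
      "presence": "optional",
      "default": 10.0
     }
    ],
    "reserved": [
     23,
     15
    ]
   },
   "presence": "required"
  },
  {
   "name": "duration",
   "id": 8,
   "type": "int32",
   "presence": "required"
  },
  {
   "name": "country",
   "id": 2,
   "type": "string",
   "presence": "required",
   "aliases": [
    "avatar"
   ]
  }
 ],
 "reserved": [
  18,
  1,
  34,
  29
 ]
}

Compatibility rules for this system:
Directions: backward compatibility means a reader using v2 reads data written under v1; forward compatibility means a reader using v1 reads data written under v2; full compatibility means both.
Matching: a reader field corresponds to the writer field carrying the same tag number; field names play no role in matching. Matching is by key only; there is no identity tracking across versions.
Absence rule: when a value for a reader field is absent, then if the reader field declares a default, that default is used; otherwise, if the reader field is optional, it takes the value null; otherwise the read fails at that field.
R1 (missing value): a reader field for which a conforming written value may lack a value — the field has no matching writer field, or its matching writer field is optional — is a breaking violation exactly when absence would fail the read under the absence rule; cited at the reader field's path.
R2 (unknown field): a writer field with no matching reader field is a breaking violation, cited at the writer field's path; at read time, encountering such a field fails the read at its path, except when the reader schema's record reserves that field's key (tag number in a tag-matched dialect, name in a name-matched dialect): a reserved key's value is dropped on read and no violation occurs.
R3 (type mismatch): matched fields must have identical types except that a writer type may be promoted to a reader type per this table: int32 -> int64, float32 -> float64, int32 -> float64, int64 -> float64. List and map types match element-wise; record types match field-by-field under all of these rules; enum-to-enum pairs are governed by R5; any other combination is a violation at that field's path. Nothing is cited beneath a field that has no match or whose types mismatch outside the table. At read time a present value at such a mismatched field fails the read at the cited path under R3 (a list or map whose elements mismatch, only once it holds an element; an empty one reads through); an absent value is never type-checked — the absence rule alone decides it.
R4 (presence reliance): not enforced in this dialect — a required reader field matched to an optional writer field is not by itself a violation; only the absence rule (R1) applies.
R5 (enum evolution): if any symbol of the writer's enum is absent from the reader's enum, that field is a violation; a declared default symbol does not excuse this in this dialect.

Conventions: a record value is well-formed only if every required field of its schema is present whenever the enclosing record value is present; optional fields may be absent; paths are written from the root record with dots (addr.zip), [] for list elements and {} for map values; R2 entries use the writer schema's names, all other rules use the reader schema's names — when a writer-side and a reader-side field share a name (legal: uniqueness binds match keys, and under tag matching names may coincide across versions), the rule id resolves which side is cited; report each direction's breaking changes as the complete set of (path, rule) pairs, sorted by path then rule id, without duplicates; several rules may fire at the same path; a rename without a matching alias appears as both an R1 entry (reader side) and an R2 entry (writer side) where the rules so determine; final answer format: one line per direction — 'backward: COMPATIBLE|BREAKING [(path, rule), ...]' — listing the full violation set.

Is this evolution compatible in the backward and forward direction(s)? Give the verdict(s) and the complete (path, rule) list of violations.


each type pair in Ticket: writer, then reader
backward for Ticket (reader v2, writer v1):
  tags: paired with writer tags (list<float32> -> list<float32>; writer required)
  geo: paired with writer geo (Address -> Address; writer optional)
  duration: paired with writer duration (int32 -> int32; writer optional)
  country: paired with writer country (string -> string; writer required)
  leftover writer field: role
  geo.archived: paired with writer geo.archived (bool -> bool; writer required)
  geo.payload: paired with writer geo.payload (bytes -> bytes; writer required)
  geo.latitude: paired with writer geo.latitude (float64 -> float64; writer required)
  leftover writer field: geo.score
  violation R1 at duration
  violation R1 at geo
  violation R2 at geo.score
  => backward verdict for Ticket: BREAKING, 3 violation(s)
forward for Ticket (reader v1, writer v2):
  role: no writer-side match
  tags: paired with writer tags (list<float32> -> list<float32>; writer optional)
  geo: paired with writer geo (Address -> Address; writer required)
  duration: paired with writer duration (int32 -> int32; writer required)
  country: paired with writer country (string -> string; writer required)
  geo.archived: paired with writer geo.archived (bool -> bool; writer required)
  geo.payload: paired with writer geo.payload (bytes -> bytes; writer required)
  geo.score: no writer-side match
  geo.latitude: paired with writer geo.latitude (float64 -> float64; writer optional)
  violation R1 at tags
  => forward verdict for Ticket: BREAKING, 1 violation(s)

backward: BREAKING [(duration, R1), (geo, R1), (geo.score, R2)]; forward: BREAKING [(tags, R1)]


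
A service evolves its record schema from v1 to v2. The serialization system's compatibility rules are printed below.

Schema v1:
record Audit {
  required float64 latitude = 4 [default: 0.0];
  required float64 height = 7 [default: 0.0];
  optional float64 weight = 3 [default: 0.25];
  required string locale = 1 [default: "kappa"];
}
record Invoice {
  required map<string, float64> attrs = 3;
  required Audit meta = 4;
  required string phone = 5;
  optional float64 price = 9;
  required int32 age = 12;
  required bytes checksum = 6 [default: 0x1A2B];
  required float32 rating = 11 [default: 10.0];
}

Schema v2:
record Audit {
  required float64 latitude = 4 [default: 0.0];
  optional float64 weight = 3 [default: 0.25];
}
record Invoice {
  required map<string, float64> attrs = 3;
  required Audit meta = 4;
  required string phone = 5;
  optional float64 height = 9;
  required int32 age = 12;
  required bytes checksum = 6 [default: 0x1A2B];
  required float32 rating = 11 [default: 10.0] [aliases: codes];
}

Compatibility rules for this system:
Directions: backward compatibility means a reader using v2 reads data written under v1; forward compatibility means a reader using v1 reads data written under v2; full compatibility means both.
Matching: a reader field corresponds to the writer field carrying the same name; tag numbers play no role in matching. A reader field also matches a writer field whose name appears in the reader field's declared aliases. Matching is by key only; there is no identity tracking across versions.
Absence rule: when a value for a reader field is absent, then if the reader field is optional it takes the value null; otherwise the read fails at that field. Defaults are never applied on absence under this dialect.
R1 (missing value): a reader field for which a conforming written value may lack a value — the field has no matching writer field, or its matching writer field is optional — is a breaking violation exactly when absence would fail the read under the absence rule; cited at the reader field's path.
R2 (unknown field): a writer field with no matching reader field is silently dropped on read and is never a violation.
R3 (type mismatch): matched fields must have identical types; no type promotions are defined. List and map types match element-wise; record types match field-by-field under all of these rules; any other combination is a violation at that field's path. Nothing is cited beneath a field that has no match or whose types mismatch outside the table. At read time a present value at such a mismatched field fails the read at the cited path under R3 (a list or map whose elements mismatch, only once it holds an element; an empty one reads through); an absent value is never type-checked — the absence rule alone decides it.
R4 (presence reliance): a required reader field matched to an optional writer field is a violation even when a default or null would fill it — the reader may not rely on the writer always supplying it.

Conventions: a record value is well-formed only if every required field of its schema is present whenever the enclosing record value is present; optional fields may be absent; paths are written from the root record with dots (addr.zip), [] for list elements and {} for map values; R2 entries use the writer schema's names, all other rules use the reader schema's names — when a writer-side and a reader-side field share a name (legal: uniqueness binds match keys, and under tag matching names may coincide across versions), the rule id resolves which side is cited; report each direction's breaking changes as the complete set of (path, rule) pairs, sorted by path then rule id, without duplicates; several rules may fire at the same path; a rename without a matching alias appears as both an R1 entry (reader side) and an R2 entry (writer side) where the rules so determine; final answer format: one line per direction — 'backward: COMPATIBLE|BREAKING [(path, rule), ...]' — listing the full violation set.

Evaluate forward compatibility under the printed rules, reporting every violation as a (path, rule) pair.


forward: BREAKING [(meta.height, R1), (meta.locale, R1)]

in Invoice below, arrows point writer -> reader
forward analysis of Invoice with v1 as reader and v2 as writer:
  attrs: map<string, float64> -> map<string, float64>, writer required; from attrs
  meta: Audit -> Audit, writer required; from meta
  phone: string -> string, writer required; from phone
  price: no writer-side match
  age: int32 -> int32, writer required; from age
  checksum: bytes -> bytes, writer required; from checksum
  rating: float32 -> float32, writer required; from rating
  leftover writer field: height
  meta.latitude: float64 -> float64, writer required; from meta.latitude
  meta.height: no writer-side match
  meta.weight: float64 -> float64, writer optional; from meta.weight
  meta.locale: no writer-side match
  R1 fires at meta.height
  R1 fires at meta.locale
  => 2 violation(s): forward is BREAKING for Invoice
checking off the Invoice differences that do not matter here:
  renamed field price to height in record Invoice -> no rule fires on it in Invoice's dialect; the asked verdict holds


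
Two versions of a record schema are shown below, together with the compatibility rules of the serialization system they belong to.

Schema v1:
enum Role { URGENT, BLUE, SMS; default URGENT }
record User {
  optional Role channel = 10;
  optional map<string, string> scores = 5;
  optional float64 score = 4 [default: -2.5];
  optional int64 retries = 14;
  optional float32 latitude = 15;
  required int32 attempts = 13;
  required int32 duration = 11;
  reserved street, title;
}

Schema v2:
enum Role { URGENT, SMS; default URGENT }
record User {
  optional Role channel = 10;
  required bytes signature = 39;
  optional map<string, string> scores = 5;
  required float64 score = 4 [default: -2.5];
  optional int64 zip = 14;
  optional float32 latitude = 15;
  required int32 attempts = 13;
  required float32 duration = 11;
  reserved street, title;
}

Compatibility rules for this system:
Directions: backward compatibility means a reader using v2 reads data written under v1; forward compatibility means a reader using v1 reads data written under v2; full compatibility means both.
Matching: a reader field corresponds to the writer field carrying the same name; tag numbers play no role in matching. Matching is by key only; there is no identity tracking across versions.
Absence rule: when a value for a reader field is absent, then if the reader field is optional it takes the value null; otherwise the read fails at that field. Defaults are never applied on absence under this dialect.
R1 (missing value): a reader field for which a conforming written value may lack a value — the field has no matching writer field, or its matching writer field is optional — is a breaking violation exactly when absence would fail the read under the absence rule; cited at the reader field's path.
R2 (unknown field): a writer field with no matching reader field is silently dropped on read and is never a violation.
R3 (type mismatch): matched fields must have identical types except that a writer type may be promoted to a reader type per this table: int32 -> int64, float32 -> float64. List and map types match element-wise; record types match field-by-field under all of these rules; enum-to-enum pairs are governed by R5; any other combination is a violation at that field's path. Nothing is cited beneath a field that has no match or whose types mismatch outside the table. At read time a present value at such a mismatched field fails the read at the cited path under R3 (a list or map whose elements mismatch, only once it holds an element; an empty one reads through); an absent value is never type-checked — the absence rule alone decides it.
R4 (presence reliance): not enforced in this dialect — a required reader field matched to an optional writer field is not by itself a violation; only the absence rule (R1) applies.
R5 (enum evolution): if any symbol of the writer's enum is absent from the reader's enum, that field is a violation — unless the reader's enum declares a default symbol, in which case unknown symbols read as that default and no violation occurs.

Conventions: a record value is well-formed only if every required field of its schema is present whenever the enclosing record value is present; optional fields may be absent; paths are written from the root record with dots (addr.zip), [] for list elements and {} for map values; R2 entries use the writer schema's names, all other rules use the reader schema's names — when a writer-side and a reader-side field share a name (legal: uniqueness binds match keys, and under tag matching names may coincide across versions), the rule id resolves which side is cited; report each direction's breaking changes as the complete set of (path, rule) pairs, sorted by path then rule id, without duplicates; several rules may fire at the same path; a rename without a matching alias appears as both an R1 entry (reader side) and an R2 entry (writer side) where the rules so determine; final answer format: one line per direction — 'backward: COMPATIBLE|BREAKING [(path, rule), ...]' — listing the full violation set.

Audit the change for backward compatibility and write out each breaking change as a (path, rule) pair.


each type pair in User: writer, then reader
backward for User (reader v2, writer v1):
  writer optional, Role -> Role: reader channel maps from writer channel
  signature: no writer-side match
  writer optional, map<string, string> -> map<string, string>: reader scores maps from writer scores
  writer optional, float64 -> float64: reader score maps from writer score
  zip: no writer-side match
  writer optional, float32 -> float32: reader latitude maps from writer latitude
  writer required, int32 -> int32: reader attempts maps from writer attempts
  writer required, int32 -> float32: reader duration maps from writer duration
  writer retries: unknown to reader
  violation R3 at duration
  violation R1 at score
  violation R1 at signature
  => backward verdict for User: BREAKING, 3 violation(s)
checking off the User differences that do not matter here:
  renamed field retries to zip in record User -> fires no rule on User, leaving the asked answer as it is
  enum Role (field channel in record User): symbol BLUE removed -> fires no rule on User, leaving the asked answer as it is

backward: BREAKING [(duration, R3), (score, R1), (signature, R1)]


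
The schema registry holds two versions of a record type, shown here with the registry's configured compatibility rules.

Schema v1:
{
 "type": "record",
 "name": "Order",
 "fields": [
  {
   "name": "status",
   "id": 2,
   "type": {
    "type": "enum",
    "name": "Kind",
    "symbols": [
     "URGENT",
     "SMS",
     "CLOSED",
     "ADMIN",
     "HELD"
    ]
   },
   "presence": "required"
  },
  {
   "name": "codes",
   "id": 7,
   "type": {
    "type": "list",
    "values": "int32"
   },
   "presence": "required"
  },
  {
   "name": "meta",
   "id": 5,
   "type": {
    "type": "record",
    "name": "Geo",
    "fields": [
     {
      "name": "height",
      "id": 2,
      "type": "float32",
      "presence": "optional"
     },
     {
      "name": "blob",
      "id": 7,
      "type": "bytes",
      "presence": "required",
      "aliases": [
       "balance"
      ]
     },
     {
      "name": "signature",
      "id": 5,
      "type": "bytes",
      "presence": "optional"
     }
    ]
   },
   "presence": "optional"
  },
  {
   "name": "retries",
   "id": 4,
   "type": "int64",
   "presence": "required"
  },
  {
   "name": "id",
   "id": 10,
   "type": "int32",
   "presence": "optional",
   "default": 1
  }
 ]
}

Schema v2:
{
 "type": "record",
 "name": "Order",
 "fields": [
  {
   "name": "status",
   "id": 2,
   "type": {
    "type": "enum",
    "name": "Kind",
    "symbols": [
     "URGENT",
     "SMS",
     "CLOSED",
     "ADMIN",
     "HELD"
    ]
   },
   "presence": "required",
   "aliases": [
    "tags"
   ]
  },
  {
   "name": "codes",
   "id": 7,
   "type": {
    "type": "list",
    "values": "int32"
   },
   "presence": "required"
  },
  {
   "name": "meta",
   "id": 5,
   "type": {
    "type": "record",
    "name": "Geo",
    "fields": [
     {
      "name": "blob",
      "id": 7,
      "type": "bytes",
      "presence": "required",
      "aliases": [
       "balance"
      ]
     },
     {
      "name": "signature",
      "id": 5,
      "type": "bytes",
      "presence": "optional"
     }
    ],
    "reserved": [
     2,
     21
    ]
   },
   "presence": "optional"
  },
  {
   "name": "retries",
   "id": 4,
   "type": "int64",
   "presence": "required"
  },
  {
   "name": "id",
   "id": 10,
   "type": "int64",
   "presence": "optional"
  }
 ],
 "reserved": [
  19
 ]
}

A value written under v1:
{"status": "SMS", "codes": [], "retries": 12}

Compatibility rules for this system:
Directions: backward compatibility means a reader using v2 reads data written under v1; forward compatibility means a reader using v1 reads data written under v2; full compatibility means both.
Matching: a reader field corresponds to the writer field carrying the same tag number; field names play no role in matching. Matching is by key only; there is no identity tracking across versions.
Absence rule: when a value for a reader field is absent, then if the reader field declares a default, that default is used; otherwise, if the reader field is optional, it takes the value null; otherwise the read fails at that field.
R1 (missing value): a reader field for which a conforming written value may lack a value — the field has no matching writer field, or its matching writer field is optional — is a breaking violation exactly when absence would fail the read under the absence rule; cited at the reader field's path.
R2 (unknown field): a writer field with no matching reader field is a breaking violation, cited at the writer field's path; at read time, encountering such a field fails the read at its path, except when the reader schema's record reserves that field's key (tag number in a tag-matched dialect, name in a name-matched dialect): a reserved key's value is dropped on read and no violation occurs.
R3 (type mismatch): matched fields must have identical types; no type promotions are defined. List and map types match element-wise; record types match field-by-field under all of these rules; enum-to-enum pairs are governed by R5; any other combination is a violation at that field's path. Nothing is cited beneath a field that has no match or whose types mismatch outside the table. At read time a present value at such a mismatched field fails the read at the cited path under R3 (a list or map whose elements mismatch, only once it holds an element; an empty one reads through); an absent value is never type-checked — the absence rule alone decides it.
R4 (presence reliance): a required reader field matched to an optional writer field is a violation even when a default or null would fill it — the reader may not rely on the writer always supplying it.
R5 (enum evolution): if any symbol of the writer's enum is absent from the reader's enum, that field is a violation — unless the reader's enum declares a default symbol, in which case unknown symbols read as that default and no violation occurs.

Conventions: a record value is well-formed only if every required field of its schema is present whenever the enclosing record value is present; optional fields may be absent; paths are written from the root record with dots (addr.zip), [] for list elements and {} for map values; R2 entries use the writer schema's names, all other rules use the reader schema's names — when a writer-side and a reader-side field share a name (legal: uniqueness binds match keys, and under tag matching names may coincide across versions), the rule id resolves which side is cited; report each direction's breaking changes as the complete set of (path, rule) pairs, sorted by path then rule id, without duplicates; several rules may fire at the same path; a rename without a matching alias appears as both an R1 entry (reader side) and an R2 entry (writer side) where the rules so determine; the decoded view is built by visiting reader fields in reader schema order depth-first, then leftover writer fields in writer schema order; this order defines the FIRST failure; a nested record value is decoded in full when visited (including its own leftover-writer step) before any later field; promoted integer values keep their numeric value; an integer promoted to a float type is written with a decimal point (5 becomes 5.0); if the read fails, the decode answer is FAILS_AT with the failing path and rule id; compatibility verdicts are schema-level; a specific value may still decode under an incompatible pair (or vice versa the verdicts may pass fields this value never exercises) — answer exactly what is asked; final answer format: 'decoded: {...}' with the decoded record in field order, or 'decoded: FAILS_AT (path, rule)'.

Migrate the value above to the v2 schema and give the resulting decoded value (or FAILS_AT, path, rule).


decoded: {"status": "SMS", "codes": [], "meta": null, "retries": 12, "id": null}

in Order below, arrows point writer -> reader
decoding the Order value with the v2 reader:
  status := "SMS"
  codes := []
  meta := null (not supplied -> null)
  retries := 12
  id := null (not supplied -> null)
  => decoded: {"status": "SMS", "codes": [], "meta": null, "retries": 12, "id": null}
the rest of the Order diff is inert for this question:
  removed field height from record Geo (its key 2 joins the reserved list) -> inert under this dialect — no rule fires on Order and the result does not move
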